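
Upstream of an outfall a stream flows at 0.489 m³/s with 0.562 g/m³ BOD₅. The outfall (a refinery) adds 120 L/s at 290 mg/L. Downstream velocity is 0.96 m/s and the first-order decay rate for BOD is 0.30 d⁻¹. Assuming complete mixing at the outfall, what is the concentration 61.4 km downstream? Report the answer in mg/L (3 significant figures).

46.1 mg/L

120 L/s = 0.12 m³/s.
After complete mixing, C₀ = (0.12·290 + 0.489·0.562) / 0.609 = 57.59 mg/L.
Travel time t = 6.14e+04 m / 0.96 m/s = 6.396e+04 s = 0.7403 d.
C = 57.59·exp(−0.30·0.7403) = 57.59·0.8009 = 46.12 mg/L.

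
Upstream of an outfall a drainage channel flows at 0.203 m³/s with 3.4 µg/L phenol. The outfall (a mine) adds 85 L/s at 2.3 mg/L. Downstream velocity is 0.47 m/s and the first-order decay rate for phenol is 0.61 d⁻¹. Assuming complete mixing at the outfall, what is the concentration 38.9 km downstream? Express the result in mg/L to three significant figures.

85 L/s = 0.085 m³/s.
3.4 µg/L = 0.0034 mg/L.
After complete mixing, C₀ = (0.085·2.3 + 0.203·0.0034) / 0.288 = 0.6812 mg/L.
Travel time t = 3.89e+04 m / 0.47 m/s = 8.277e+04 s = 0.9579 d.
C = 0.6812·exp(−0.61·0.9579) = 0.6812·0.5575 = 0.3798 mg/L.

0.380 mg/L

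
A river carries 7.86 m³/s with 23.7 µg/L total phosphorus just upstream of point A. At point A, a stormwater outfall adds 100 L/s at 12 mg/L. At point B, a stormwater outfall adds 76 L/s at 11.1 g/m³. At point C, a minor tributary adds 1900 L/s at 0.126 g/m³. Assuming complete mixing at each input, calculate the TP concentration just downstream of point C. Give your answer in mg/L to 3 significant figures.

0.249 mg/L

23.7 µg/L = 0.0237 mg/L.
100 L/s = 0.1 m³/s.
After input A: C = (7.86·0.0237 + 0.1·12) / 7.96 = 0.1742 mg/L.
76 L/s = 0.076 m³/s.
After input B: C = (7.96·0.1742 + 0.076·11.1) / 8.036 = 0.2775 mg/L.
1900 L/s = 1.9 m³/s.
After input C: C = (8.036·0.2775 + 1.9·0.126) / 9.936 = 0.2485 mg/L.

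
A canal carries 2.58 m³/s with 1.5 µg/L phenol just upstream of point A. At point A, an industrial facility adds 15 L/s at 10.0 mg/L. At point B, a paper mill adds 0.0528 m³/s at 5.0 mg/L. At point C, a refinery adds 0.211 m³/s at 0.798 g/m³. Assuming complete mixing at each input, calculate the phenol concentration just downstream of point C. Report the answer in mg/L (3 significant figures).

0.205 mg/L

1.5 µg/L = 0.0015 mg/L.
15 L/s = 0.015 m³/s.
After input A: C = (2.58·0.0015 + 0.015·10) / 2.595 = 0.05929 mg/L.
After input B: C = (2.595·0.05929 + 0.0528·5) / 2.648 = 0.1578 mg/L.
After input C: C = (2.648·0.1578 + 0.211·0.798) / 2.859 = 0.2051 mg/L.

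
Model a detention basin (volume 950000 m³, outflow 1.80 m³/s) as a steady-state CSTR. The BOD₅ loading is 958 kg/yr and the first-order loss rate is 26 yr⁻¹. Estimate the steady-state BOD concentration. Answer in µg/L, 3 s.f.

11.8 µg/L

Outflow Q = 1.80 m³/s × 3.156e+07 s/yr = 5.68e+07 m³/yr.
Steady-state CSTR mass balance: W = Q·C + k·V·C, so C = W/(Q + kV).
Q + kV = 5.68e+07 + 26·950000 = 8.15e+07 m³/yr.
C = 958/8.15e+07 = 1.175e-05 kg/m³ = 0.01175 mg/L = 11.75 µg/L.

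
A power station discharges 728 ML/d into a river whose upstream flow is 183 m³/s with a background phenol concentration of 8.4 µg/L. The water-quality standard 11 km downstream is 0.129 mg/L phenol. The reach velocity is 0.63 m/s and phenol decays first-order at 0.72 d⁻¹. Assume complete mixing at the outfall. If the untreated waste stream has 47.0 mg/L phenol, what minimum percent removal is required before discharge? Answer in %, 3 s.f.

728 ML/d = 8.426 m³/s.
8.4 µg/L = 0.0084 mg/L.
Travel time to the compliance point: t = 1.1e+04/0.63 = 1.746e+04 s = 0.2021 d; decay factor exp(−0.72·0.2021) = 0.8646.
So the concentration just after mixing may be at most 0.129/0.8646 = 0.1492 mg/L.
Mass balance: 0.1492·191.4 = 8.426·Cₑ + 183·0.0084.
Cₑ = (28.56 − 1.537) / 8.426 = 3.207 mg/L.
Required removal = 1 − 3.207/47.0 = 93.18 %.

93.2 %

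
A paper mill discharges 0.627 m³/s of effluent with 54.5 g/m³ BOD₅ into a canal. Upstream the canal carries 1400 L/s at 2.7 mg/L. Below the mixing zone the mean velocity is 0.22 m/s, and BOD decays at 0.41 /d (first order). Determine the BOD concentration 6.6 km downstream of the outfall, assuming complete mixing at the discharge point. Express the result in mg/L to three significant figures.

1400 L/s = 1.4 m³/s.
After complete mixing, C₀ = (0.627·54.5 + 1.4·2.7) / 2.027 = 18.72 mg/L.
Travel time t = 6600 m / 0.22 m/s = 3e+04 s = 0.3472 d.
C = 18.72·exp(−0.41·0.3472) = 18.72·0.8673 = 16.24 mg/L.

16.2 mg/L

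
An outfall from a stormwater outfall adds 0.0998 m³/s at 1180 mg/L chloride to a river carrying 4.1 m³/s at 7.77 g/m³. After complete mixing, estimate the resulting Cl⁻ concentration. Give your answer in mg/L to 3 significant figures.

35.6 mg/L

By mass balance at complete mixing, C = (0.0998·1180 + 4.1·7.77) / (0.0998 + 4.1) = 149.6/4.2 = 35.63 mg/L.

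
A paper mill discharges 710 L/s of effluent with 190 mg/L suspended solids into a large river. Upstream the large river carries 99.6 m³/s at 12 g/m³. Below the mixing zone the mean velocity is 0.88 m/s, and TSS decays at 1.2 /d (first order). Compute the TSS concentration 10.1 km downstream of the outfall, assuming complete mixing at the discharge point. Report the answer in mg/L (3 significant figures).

11.3 mg/L

710 L/s = 0.71 m³/s.
After complete mixing, C₀ = (0.71·190 + 99.6·12) / 100.3 = 13.26 mg/L.
Travel time t = 1.01e+04 m / 0.88 m/s = 1.148e+04 s = 0.1328 d.
C = 13.26·exp(−1.2·0.1328) = 13.26·0.8526 = 11.31 mg/L.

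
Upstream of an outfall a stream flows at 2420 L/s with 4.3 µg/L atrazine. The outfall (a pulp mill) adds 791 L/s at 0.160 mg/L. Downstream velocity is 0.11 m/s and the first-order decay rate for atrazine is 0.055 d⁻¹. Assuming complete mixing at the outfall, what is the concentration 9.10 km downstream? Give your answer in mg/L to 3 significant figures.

791 L/s = 0.791 m³/s.
2420 L/s = 2.42 m³/s.
4.3 µg/L = 0.0043 mg/L.
After complete mixing, C₀ = (0.791·0.16 + 2.42·0.0043) / 3.211 = 0.04266 mg/L.
Travel time t = 9100 m / 0.11 m/s = 8.273e+04 s = 0.9575 d.
C = 0.04266·exp(−0.055·0.9575) = 0.04266·0.9487 = 0.04047 mg/L.

0.0405 mg/L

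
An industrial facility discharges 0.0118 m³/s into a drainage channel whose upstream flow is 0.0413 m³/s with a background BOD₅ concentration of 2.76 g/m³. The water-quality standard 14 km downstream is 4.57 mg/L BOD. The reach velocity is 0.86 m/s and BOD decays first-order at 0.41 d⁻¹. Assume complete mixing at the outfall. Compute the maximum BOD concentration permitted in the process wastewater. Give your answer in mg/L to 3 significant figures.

12.6 mg/L

Travel time to the compliance point: t = 1.4e+04/0.86 = 1.628e+04 s = 0.1884 d; decay factor exp(−0.41·0.1884) = 0.9257.
So the concentration just after mixing may be at most 4.57/0.9257 = 4.937 mg/L.
Mass balance: 4.937·0.0531 = 0.0118·Cₑ + 0.0413·2.76.
Cₑ = (0.2622 − 0.114) / 0.0118 = 12.56 mg/L.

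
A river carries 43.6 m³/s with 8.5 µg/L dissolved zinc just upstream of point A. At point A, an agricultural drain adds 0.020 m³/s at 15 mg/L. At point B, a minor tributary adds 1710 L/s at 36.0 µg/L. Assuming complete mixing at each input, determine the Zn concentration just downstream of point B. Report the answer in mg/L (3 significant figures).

8.5 µg/L = 0.0085 mg/L.
After input A: C = (43.6·0.0085 + 0.02·15) / 43.62 = 0.01537 mg/L.
1710 L/s = 1.71 m³/s.
36.0 µg/L = 0.036 mg/L.
After input B: C = (43.62·0.01537 + 1.71·0.036) / 45.33 = 0.01615 mg/L.

0.0162 mg/L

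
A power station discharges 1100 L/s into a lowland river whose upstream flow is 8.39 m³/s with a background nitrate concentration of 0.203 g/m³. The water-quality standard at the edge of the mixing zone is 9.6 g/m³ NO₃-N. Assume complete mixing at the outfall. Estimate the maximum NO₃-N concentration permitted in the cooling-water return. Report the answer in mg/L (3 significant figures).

1100 L/s = 1.1 m³/s.
Mass balance: 9.6·9.49 = 1.1·Cₑ + 8.39·0.203.
Cₑ = (91.1 − 1.703) / 1.1 = 81.27 mg/L.

81.3 mg/L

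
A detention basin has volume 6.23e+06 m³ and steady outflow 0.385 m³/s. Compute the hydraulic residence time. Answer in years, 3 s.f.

0.513 yr

Q = 0.385 m³/s × 3.156e+07 s/yr = 1.215e+07 m³/yr.
Hydraulic residence time τ = V/Q = 6.23e+06/1.215e+07 = 0.5128 yr.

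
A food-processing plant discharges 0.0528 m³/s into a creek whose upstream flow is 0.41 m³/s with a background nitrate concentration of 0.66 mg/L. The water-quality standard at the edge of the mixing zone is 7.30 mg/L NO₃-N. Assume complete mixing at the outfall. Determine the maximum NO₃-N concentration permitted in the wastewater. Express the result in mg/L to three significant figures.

Mass balance: 7.3·0.4628 = 0.0528·Cₑ + 0.41·0.66.
Cₑ = (3.378 − 0.2706) / 0.0528 = 58.86 mg/L.

58.9 mg/L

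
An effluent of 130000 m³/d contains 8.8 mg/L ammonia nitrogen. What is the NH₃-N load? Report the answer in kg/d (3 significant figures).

1140 kg/d

130000 m³/d = 1.505 m³/s.
Mass flux = Q·C = 1.505 m³/s × 8.8 g/m³ = 13.24 g/s.
= 13.24 g/s × 86.4 = 1144 kg/d.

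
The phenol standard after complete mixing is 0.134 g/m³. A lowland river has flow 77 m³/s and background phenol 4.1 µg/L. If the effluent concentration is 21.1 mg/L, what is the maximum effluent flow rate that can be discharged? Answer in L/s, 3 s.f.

4.1 µg/L = 0.0041 mg/L.
Mass balance at complete mixing: C_std·(Q_w + Q_r) = Q_w·C_e + Q_r·C_b.
Rearranging, Q_w = Q_r·(C_std − C_b)/(C_e − C_std) = 77·(0.134 − 0.0041) / (21.1 − 0.134) = 0.4771 m³/s.
= 477.1 L/s.

477 L/s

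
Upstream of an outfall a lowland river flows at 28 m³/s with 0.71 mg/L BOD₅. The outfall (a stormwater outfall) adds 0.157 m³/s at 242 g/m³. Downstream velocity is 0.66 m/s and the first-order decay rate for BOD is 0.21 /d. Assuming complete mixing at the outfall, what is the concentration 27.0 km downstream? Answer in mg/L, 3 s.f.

1.86 mg/L

After complete mixing, C₀ = (0.157·242 + 28·0.71) / 28.16 = 2.055 mg/L.
Travel time t = 2.7e+04 m / 0.66 m/s = 4.091e+04 s = 0.4735 d.
C = 2.055·exp(−0.21·0.4735) = 2.055·0.9054 = 1.861 mg/L.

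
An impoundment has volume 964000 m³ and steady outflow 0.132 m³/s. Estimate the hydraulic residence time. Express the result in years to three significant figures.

Q = 0.132 m³/s × 3.156e+07 s/yr = 4.166e+06 m³/yr.
Hydraulic residence time τ = V/Q = 964000/4.166e+06 = 0.2314 yr.

0.231 yr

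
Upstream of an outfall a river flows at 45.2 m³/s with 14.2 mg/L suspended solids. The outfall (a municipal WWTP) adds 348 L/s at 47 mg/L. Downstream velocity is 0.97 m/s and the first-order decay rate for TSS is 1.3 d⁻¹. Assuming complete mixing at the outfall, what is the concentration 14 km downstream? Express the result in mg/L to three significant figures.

348 L/s = 0.348 m³/s.
After complete mixing, C₀ = (0.348·47 + 45.2·14.2) / 45.55 = 14.45 mg/L.
Travel time t = 1.4e+04 m / 0.97 m/s = 1.443e+04 s = 0.167 d.
C = 14.45·exp(−1.3·0.167) = 14.45·0.8048 = 11.63 mg/L.

11.6 mg/L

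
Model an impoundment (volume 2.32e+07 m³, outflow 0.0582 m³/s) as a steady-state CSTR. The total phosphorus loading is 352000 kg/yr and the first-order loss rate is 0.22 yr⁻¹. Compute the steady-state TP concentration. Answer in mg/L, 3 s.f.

Outflow Q = 0.0582 m³/s × 3.156e+07 s/yr = 1.837e+06 m³/yr.
Steady-state CSTR mass balance: W = Q·C + k·V·C, so C = W/(Q + kV).
Q + kV = 1.837e+06 + 0.22·2.32e+07 = 6.941e+06 m³/yr.
C = 352000/6.941e+06 = 0.05072 kg/m³ = 50.72 mg/L.

50.7 mg/L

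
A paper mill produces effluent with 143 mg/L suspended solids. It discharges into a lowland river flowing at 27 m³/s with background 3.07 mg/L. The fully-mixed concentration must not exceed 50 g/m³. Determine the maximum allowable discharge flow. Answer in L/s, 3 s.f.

13600 L/s

Mass balance at complete mixing: C_std·(Q_w + Q_r) = Q_w·C_e + Q_r·C_b.
Rearranging, Q_w = Q_r·(C_std − C_b)/(C_e − C_std) = 27·(50 − 3.07) / (143 − 50) = 13.62 m³/s.
= 1.362e+04 L/s.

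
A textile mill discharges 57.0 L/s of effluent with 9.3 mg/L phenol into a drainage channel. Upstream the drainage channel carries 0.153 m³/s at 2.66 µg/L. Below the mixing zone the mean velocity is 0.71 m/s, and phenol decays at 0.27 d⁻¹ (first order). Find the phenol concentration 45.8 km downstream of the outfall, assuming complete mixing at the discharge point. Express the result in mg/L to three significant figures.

2.07 mg/L

57.0 L/s = 0.057 m³/s.
2.66 µg/L = 0.00266 mg/L.
After complete mixing, C₀ = (0.057·9.3 + 0.153·0.00266) / 0.21 = 2.526 mg/L.
Travel time t = 4.58e+04 m / 0.71 m/s = 6.451e+04 s = 0.7466 d.
C = 2.526·exp(−0.27·0.7466) = 2.526·0.8174 = 2.065 mg/L.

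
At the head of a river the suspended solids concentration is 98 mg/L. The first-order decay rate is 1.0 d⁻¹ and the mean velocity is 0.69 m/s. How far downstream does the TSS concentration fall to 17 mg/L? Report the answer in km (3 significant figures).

104 km

From C = C₀·e^(−kt), t = ln(C₀/C)/k = ln(98/17)/1.0 = 1.752/1.0 = 1.752 d.
Distance = v·t = 0.69 m/s × 1.514e+05 s = 1.044e+05 m = 104.4 km.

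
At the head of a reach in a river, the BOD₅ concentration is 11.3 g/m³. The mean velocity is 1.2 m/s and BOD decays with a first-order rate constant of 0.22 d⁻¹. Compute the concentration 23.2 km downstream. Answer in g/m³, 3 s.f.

10.8 g/m³

Travel time t = 23.2 km / 1.2 m/s = 2.32e+04/1.2 = 1.933e+04 s = 0.2238 d.
First-order decay: C = 11.3·exp(−0.22·0.2238) = 11.3·0.952 = 10.76 g/m³.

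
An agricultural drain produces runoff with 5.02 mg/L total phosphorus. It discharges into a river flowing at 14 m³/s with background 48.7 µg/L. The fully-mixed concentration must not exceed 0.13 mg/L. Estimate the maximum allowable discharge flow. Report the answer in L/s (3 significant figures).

48.7 µg/L = 0.0487 mg/L.
Mass balance at complete mixing: C_std·(Q_w + Q_r) = Q_w·C_e + Q_r·C_b.
Rearranging, Q_w = Q_r·(C_std − C_b)/(C_e − C_std) = 14·(0.13 − 0.0487) / (5.02 − 0.13) = 0.2328 m³/s.
= 232.8 L/s.

233 L/s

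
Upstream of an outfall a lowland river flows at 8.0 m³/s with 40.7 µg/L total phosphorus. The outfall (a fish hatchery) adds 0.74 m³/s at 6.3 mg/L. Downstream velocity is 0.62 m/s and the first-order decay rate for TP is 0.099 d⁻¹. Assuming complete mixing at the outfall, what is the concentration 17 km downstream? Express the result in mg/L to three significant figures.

0.553 mg/L

40.7 µg/L = 0.0407 mg/L.
After complete mixing, C₀ = (0.74·6.3 + 8·0.0407) / 8.74 = 0.5707 mg/L.
Travel time t = 1.7e+04 m / 0.62 m/s = 2.742e+04 s = 0.3174 d.
C = 0.5707·exp(−0.099·0.3174) = 0.5707·0.9691 = 0.553 mg/L.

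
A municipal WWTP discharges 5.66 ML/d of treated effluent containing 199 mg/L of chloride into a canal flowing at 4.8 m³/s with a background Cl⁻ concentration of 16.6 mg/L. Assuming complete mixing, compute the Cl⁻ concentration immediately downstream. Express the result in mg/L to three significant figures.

19.1 mg/L

5.66 ML/d = 0.06551 m³/s.
Conservation of mass across the mixing zone: C = (0.06551·199 + 4.8·16.6) / (0.06551 + 4.8) = 92.72/4.866 = 19.06 mg/L.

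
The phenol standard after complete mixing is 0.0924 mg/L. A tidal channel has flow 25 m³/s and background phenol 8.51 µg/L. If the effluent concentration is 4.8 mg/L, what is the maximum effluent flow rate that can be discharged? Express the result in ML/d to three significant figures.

8.51 µg/L = 0.00851 mg/L.
Mass balance at complete mixing: C_std·(Q_w + Q_r) = Q_w·C_e + Q_r·C_b.
Rearranging, Q_w = Q_r·(C_std − C_b)/(C_e − C_std) = 25·(0.0924 − 0.00851) / (4.8 − 0.0924) = 0.4455 m³/s.
= 38.49 ML/d.

38.5 ML/d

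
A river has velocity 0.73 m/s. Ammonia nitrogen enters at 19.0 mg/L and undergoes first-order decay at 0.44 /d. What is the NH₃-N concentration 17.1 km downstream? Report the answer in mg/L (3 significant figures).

Travel time t = 17.1 km / 0.73 m/s = 1.71e+04/0.73 = 2.342e+04 s = 0.2711 d.
First-order decay: C = 19.0·exp(−0.44·0.2711) = 19.0·0.8875 = 16.86 mg/L.

16.9 mg/L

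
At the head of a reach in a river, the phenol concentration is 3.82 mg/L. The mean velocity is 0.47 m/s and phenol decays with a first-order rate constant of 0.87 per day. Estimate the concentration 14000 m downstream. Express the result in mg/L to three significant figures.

Travel time t = 14000 m / 0.47 m/s = 1.4e+04/0.47 = 2.979e+04 s = 0.3448 d.
First-order decay: C = 3.82·exp(−0.87·0.3448) = 3.82·0.7409 = 2.83 mg/L.

2.83 mg/L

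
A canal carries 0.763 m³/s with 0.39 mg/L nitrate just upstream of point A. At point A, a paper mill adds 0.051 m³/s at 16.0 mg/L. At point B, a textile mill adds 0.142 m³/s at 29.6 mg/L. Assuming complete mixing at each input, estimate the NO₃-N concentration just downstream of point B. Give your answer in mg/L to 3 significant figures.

5.56 mg/L

After input A: C = (0.763·0.39 + 0.051·16) / 0.814 = 1.368 mg/L.
After input B: C = (0.814·1.368 + 0.142·29.6) / 0.956 = 5.561 mg/L.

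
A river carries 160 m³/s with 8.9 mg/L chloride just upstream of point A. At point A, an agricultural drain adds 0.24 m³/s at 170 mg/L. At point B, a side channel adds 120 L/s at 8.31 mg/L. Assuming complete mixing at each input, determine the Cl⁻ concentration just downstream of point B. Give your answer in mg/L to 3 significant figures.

9.14 mg/L

After input A: C = (160·8.9 + 0.24·170) / 160.2 = 9.141 mg/L.
120 L/s = 0.12 m³/s.
After input B: C = (160.2·9.141 + 0.12·8.31) / 160.4 = 9.141 mg/L.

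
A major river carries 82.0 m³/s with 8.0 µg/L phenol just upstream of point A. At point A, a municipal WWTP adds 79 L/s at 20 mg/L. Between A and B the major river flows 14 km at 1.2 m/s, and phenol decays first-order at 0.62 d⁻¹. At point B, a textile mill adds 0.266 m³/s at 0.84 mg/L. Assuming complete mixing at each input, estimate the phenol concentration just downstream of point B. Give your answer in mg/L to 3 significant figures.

0.0277 mg/L

8.0 µg/L = 0.008 mg/L.
79 L/s = 0.079 m³/s.
After input A: C = (82·0.008 + 0.079·20) / 82.08 = 0.02724 mg/L.
Over the 14 km reach to input B (t = 1.167e+04 s = 0.135 d), decay gives C = 0.02724·exp(−0.62·0.135) = 0.02505 mg/L.
After input B: C = (82.08·0.02505 + 0.266·0.84) / 82.34 = 0.02769 mg/L.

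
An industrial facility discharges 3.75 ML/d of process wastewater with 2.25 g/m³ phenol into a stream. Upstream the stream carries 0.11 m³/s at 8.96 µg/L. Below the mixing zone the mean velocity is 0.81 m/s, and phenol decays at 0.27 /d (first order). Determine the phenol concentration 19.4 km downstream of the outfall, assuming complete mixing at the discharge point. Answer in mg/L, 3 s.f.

0.597 mg/L

3.75 ML/d = 0.0434 m³/s.
8.96 µg/L = 0.00896 mg/L.
After complete mixing, C₀ = (0.0434·2.25 + 0.11·0.00896) / 0.1534 = 0.643 mg/L.
Travel time t = 1.94e+04 m / 0.81 m/s = 2.395e+04 s = 0.2772 d.
C = 0.643·exp(−0.27·0.2772) = 0.643·0.9279 = 0.5967 mg/L.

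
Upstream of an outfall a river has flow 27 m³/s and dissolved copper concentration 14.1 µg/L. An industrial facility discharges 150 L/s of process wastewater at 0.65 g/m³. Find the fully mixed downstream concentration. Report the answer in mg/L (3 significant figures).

0.0176 mg/L

150 L/s = 0.15 m³/s.
14.1 µg/L = 0.0141 mg/L.
Conservation of mass across the mixing zone: C = (0.15·0.65 + 27·0.0141) / (0.15 + 27) = 0.4782/27.15 = 0.01761 mg/L.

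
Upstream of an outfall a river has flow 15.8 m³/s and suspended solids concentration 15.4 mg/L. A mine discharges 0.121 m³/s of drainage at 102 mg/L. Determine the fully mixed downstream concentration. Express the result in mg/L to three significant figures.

16.1 mg/L

By mass balance at complete mixing, C = (0.121·102 + 15.8·15.4) / (0.121 + 15.8) = 255.7/15.92 = 16.06 mg/L.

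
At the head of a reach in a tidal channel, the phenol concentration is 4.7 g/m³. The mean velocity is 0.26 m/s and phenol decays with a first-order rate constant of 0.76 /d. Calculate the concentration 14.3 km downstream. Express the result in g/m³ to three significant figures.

Travel time t = 14.3 km / 0.26 m/s = 1.43e+04/0.26 = 5.5e+04 s = 0.6366 d.
First-order decay: C = 4.7·exp(−0.76·0.6366) = 4.7·0.6164 = 2.897 g/m³.

2.90 g/m³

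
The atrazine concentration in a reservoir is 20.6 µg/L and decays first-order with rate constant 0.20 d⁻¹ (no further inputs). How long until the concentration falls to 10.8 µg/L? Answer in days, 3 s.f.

t = ln(C₀/C)/k = ln(20.6/10.8)/0.20 = 0.6457/0.20 = 3.229 d.

3.23 d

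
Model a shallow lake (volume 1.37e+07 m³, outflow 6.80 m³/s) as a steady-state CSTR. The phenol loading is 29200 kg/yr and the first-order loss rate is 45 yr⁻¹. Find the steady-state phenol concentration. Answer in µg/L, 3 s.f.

Outflow Q = 6.80 m³/s × 3.156e+07 s/yr = 2.146e+08 m³/yr.
Steady-state CSTR mass balance: W = Q·C + k·V·C, so C = W/(Q + kV).
Q + kV = 2.146e+08 + 45·1.37e+07 = 8.311e+08 m³/yr.
C = 29200/8.311e+08 = 3.513e-05 kg/m³ = 0.03513 mg/L = 35.13 µg/L.

35.1 µg/L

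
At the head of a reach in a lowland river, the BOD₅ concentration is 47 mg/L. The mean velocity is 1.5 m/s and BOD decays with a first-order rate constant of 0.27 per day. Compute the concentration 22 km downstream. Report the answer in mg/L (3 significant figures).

44.9 mg/L

Travel time t = 22 km / 1.5 m/s = 2.2e+04/1.5 = 1.467e+04 s = 0.1698 d.
First-order decay: C = 47·exp(−0.27·0.1698) = 47·0.9552 = 44.89 mg/L.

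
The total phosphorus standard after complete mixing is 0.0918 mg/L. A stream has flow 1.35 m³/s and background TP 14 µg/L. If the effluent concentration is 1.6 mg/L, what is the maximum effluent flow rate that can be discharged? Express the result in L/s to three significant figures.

69.6 L/s

14 µg/L = 0.014 mg/L.
Mass balance at complete mixing: C_std·(Q_w + Q_r) = Q_w·C_e + Q_r·C_b.
Rearranging, Q_w = Q_r·(C_std − C_b)/(C_e − C_std) = 1.35·(0.0918 − 0.014) / (1.6 − 0.0918) = 0.06964 m³/s.
= 69.64 L/s.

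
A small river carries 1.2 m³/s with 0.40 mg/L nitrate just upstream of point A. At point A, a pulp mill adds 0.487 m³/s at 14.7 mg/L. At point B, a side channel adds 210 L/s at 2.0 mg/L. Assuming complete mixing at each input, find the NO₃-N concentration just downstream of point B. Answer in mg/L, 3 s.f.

4.25 mg/L

After input A: C = (1.2·0.4 + 0.487·14.7) / 1.687 = 4.528 mg/L.
210 L/s = 0.21 m³/s.
After input B: C = (1.687·4.528 + 0.21·2) / 1.897 = 4.248 mg/L.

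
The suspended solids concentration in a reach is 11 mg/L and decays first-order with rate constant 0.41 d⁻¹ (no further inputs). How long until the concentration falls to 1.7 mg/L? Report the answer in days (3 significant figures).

4.55 d

t = ln(C₀/C)/k = ln(11/1.7)/0.41 = 1.867/0.41 = 4.554 d.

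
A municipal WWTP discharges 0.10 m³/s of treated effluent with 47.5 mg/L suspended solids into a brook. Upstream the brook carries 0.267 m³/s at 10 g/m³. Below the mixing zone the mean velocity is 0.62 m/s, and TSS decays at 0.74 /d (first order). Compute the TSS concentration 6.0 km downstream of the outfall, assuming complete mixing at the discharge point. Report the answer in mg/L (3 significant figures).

After complete mixing, C₀ = (0.1·47.5 + 0.267·10) / 0.367 = 20.22 mg/L.
Travel time t = 6000 m / 0.62 m/s = 9677 s = 0.112 d.
C = 20.22·exp(−0.74·0.112) = 20.22·0.9205 = 18.61 mg/L.

18.6 mg/L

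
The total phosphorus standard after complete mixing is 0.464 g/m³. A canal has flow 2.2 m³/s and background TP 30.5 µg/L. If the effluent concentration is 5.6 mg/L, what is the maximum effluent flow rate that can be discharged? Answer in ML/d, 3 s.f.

16.0 ML/d

30.5 µg/L = 0.0305 mg/L.
Mass balance at complete mixing: C_std·(Q_w + Q_r) = Q_w·C_e + Q_r·C_b.
Rearranging, Q_w = Q_r·(C_std − C_b)/(C_e − C_std) = 2.2·(0.464 − 0.0305) / (5.6 − 0.464) = 0.1857 m³/s.
= 16.04 ML/d.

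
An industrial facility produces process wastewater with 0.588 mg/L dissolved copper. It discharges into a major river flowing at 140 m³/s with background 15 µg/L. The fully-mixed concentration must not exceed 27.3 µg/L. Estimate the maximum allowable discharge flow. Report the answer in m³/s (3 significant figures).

3.07 m³/s

15 µg/L = 0.015 mg/L.
27.3 µg/L = 0.0273 mg/L.
Mass balance at complete mixing: C_std·(Q_w + Q_r) = Q_w·C_e + Q_r·C_b.
Rearranging, Q_w = Q_r·(C_std − C_b)/(C_e − C_std) = 140·(0.0273 − 0.015) / (0.588 − 0.0273) = 3.071 m³/s.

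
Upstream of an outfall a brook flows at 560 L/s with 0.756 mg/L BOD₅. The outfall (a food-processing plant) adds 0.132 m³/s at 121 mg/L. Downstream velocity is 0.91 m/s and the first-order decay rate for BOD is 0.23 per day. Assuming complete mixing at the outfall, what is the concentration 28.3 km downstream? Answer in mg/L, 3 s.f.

21.8 mg/L

560 L/s = 0.56 m³/s.
After complete mixing, C₀ = (0.132·121 + 0.56·0.756) / 0.692 = 23.69 mg/L.
Travel time t = 2.83e+04 m / 0.91 m/s = 3.11e+04 s = 0.3599 d.
C = 23.69·exp(−0.23·0.3599) = 23.69·0.9205 = 21.81 mg/L.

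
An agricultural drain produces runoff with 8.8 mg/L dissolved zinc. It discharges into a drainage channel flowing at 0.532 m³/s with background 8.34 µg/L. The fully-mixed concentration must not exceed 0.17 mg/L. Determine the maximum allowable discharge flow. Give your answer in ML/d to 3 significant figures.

8.34 µg/L = 0.00834 mg/L.
Mass balance at complete mixing: C_std·(Q_w + Q_r) = Q_w·C_e + Q_r·C_b.
Rearranging, Q_w = Q_r·(C_std − C_b)/(C_e − C_std) = 0.532·(0.17 − 0.00834) / (8.8 − 0.17) = 0.009966 m³/s.
= 0.861 ML/d.

0.861 ML/d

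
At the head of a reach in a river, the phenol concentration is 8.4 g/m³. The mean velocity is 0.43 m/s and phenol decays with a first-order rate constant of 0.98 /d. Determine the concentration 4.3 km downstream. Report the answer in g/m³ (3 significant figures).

7.50 g/m³

Travel time t = 4.3 km / 0.43 m/s = 4300/0.43 = 1e+04 s = 0.1157 d.
First-order decay: C = 8.4·exp(−0.98·0.1157) = 8.4·0.8928 = 7.499 g/m³.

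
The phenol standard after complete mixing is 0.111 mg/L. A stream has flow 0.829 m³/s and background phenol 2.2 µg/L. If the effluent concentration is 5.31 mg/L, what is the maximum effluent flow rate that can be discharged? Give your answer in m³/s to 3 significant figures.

2.2 µg/L = 0.0022 mg/L.
Mass balance at complete mixing: C_std·(Q_w + Q_r) = Q_w·C_e + Q_r·C_b.
Rearranging, Q_w = Q_r·(C_std − C_b)/(C_e − C_std) = 0.829·(0.111 − 0.0022) / (5.31 − 0.111) = 0.01735 m³/s.

0.0173 m³/s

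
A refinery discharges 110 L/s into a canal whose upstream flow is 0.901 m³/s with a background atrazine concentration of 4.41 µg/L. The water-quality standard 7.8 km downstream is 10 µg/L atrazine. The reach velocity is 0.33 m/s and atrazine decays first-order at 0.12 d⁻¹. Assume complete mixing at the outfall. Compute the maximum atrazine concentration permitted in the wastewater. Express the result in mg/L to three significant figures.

110 L/s = 0.11 m³/s.
4.41 µg/L = 0.00441 mg/L.
10 µg/L = 0.01 mg/L.
Travel time to the compliance point: t = 7800/0.33 = 2.364e+04 s = 0.2736 d; decay factor exp(−0.12·0.2736) = 0.9677.
So the concentration just after mixing may be at most 0.01/0.9677 = 0.01033 mg/L.
Mass balance: 0.01033·1.011 = 0.11·Cₑ + 0.901·0.00441.
Cₑ = (0.01045 − 0.003973) / 0.11 = 0.05885 mg/L.

0.0589 mg/L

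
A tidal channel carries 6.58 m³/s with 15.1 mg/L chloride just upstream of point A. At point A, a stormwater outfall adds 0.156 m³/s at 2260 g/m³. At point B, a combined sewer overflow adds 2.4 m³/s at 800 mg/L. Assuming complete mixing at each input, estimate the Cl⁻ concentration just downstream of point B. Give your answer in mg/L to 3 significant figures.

After input A: C = (6.58·15.1 + 0.156·2260) / 6.736 = 67.09 mg/L.
After input B: C = (6.736·67.09 + 2.4·800) / 9.136 = 259.6 mg/L.

260 mg/L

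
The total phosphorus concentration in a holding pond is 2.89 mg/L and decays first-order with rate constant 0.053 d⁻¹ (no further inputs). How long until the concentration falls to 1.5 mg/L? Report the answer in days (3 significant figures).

12.4 d

t = ln(C₀/C)/k = ln(2.89/1.5)/0.053 = 0.6558/0.053 = 12.37 d.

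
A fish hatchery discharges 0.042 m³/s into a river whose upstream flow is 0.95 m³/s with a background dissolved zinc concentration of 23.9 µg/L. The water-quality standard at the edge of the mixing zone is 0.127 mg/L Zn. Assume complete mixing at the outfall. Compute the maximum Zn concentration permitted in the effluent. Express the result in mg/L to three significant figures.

2.46 mg/L

23.9 µg/L = 0.0239 mg/L.
Mass balance: 0.127·0.992 = 0.042·Cₑ + 0.95·0.0239.
Cₑ = (0.126 − 0.0227) / 0.042 = 2.459 mg/L.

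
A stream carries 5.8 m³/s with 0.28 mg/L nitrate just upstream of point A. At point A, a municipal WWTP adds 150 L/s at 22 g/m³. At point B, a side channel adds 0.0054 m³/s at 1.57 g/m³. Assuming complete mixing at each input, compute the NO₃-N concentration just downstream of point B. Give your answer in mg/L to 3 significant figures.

0.828 mg/L

150 L/s = 0.15 m³/s.
After input A: C = (5.8·0.28 + 0.15·22) / 5.95 = 0.8276 mg/L.
After input B: C = (5.95·0.8276 + 0.0054·1.57) / 5.955 = 0.8282 mg/L.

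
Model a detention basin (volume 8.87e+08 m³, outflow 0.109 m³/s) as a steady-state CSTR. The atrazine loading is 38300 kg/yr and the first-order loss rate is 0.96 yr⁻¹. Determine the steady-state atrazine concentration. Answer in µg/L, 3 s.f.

Outflow Q = 0.109 m³/s × 3.156e+07 s/yr = 3.44e+06 m³/yr.
Steady-state CSTR mass balance: W = Q·C + k·V·C, so C = W/(Q + kV).
Q + kV = 3.44e+06 + 0.96·8.87e+08 = 8.55e+08 m³/yr.
C = 38300/8.55e+08 = 4.48e-05 kg/m³ = 0.0448 mg/L = 44.8 µg/L.

44.8 µg/L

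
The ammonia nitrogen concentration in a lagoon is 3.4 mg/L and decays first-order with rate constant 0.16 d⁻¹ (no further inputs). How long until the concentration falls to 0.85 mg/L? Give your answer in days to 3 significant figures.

t = ln(C₀/C)/k = ln(3.4/0.85)/0.16 = 1.386/0.16 = 8.664 d.

8.66 d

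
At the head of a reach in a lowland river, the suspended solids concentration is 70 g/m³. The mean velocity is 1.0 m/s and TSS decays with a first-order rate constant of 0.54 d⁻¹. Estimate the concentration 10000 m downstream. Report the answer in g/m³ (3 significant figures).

Travel time t = 10000 m / 1.0 m/s = 1e+04/1.0 = 1e+04 s = 0.1157 d.
First-order decay: C = 70·exp(−0.54·0.1157) = 70·0.9394 = 65.76 g/m³.

65.8 g/m³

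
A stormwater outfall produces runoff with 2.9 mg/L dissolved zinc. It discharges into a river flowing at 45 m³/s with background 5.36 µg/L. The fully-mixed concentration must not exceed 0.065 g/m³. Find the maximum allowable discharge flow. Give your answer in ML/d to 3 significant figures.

5.36 µg/L = 0.00536 mg/L.
Mass balance at complete mixing: C_std·(Q_w + Q_r) = Q_w·C_e + Q_r·C_b.
Rearranging, Q_w = Q_r·(C_std − C_b)/(C_e − C_std) = 45·(0.065 − 0.00536) / (2.9 − 0.065) = 0.9467 m³/s.
= 81.79 ML/d.

81.8 ML/d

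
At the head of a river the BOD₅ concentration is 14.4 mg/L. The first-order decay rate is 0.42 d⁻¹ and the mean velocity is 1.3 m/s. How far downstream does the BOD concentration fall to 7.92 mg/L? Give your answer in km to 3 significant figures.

160 km

From C = C₀·e^(−kt), t = ln(C₀/C)/k = ln(14.4/7.92)/0.42 = 0.5978/0.42 = 1.423 d.
Distance = v·t = 1.3 m/s × 1.23e+05 s = 1.599e+05 m = 159.9 km.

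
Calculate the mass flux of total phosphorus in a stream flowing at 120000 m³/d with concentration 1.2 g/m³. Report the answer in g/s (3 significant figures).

1.67 g/s

120000 m³/d = 1.389 m³/s.
Mass flux = Q·C = 1.389 m³/s × 1.2 g/m³ = 1.667 g/s.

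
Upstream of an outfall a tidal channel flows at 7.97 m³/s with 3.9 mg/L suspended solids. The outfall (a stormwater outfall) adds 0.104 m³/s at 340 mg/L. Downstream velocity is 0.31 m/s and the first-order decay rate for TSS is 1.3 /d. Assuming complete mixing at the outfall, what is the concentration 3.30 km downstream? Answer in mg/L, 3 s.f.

7.01 mg/L

After complete mixing, C₀ = (0.104·340 + 7.97·3.9) / 8.074 = 8.229 mg/L.
Travel time t = 3300 m / 0.31 m/s = 1.065e+04 s = 0.1232 d.
C = 8.229·exp(−1.3·0.1232) = 8.229·0.852 = 7.011 mg/L.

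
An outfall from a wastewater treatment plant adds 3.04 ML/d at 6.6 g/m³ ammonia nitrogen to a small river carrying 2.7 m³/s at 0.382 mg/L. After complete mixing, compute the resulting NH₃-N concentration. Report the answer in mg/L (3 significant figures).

3.04 ML/d = 0.03519 m³/s.
By mass balance at complete mixing, C = (0.03519·6.6 + 2.7·0.382) / (0.03519 + 2.7) = 1.264/2.735 = 0.462 mg/L.

0.462 mg/L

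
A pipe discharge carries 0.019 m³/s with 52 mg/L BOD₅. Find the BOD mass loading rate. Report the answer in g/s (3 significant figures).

0.988 g/s

Mass flux = Q·C = 0.019 m³/s × 52 g/m³ = 0.988 g/s.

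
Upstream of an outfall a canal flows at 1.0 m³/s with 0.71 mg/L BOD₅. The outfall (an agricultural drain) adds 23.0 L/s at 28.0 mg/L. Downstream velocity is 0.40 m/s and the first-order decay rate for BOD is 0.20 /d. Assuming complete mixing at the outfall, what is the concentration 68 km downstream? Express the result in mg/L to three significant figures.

0.893 mg/L

23.0 L/s = 0.023 m³/s.
After complete mixing, C₀ = (0.023·28 + 1·0.71) / 1.023 = 1.324 mg/L.
Travel time t = 6.8e+04 m / 0.40 m/s = 1.7e+05 s = 1.968 d.
C = 1.324·exp(−0.20·1.968) = 1.324·0.6747 = 0.893 mg/L.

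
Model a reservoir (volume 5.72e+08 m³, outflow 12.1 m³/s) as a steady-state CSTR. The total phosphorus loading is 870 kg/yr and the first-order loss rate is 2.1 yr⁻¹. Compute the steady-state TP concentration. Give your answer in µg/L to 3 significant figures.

0.550 µg/L

Outflow Q = 12.1 m³/s × 3.156e+07 s/yr = 3.818e+08 m³/yr.
Steady-state CSTR mass balance: W = Q·C + k·V·C, so C = W/(Q + kV).
Q + kV = 3.818e+08 + 2.1·5.72e+08 = 1.583e+09 m³/yr.
C = 870/1.583e+09 = 5.496e-07 kg/m³ = 0.0005496 mg/L = 0.5496 µg/L.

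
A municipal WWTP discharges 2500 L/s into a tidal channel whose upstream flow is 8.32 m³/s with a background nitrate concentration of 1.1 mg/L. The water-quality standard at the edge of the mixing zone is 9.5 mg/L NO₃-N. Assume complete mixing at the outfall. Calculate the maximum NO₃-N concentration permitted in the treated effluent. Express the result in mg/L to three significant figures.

37.5 mg/L

2500 L/s = 2.5 m³/s.
Mass balance: 9.5·10.82 = 2.5·Cₑ + 8.32·1.1.
Cₑ = (102.8 − 9.152) / 2.5 = 37.46 mg/L.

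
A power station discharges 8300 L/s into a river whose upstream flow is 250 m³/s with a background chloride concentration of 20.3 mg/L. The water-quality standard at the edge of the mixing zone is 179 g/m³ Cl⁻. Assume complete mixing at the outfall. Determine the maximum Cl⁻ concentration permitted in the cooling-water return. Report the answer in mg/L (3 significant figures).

4960 mg/L

8300 L/s = 8.3 m³/s.
Mass balance: 179·258.3 = 8.3·Cₑ + 250·20.3.
Cₑ = (4.624e+04 − 5075) / 8.3 = 4959 mg/L.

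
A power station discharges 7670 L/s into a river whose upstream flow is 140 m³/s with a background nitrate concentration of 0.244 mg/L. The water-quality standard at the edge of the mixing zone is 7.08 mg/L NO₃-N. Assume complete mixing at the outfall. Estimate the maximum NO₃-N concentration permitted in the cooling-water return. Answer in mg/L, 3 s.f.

132 mg/L

7670 L/s = 7.67 m³/s.
Mass balance: 7.08·147.7 = 7.67·Cₑ + 140·0.244.
Cₑ = (1046 − 34.16) / 7.67 = 131.9 mg/L.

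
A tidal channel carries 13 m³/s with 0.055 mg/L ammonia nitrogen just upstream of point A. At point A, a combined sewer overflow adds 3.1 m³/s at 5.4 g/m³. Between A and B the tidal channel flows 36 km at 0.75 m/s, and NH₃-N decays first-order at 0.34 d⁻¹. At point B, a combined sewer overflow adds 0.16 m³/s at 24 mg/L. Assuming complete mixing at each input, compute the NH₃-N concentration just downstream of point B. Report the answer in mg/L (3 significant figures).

After input A: C = (13·0.055 + 3.1·5.4) / 16.1 = 1.084 mg/L.
Over the 36 km reach to input B (t = 4.8e+04 s = 0.5556 d), decay gives C = 1.084·exp(−0.34·0.5556) = 0.8976 mg/L.
After input B: C = (16.1·0.8976 + 0.16·24) / 16.26 = 1.125 mg/L.

1.12 mg/L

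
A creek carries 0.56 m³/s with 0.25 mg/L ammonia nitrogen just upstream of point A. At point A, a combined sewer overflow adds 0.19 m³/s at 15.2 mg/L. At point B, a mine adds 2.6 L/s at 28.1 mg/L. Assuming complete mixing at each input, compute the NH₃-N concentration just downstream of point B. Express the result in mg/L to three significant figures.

4.12 mg/L

After input A: C = (0.56·0.25 + 0.19·15.2) / 0.75 = 4.037 mg/L.
2.6 L/s = 0.0026 m³/s.
After input B: C = (0.75·4.037 + 0.0026·28.1) / 0.7526 = 4.12 mg/L.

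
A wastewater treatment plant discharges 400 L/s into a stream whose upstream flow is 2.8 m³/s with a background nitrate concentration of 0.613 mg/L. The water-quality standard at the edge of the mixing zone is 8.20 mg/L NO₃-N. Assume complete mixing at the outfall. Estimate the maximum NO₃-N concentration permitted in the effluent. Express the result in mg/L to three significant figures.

61.3 mg/L

400 L/s = 0.4 m³/s.
Mass balance: 8.2·3.2 = 0.4·Cₑ + 2.8·0.613.
Cₑ = (26.24 − 1.716) / 0.4 = 61.31 mg/L.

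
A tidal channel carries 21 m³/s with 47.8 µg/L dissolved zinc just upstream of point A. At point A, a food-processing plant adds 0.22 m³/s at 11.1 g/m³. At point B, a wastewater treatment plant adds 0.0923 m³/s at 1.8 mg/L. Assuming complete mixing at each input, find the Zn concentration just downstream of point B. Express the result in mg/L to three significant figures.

0.169 mg/L

47.8 µg/L = 0.0478 mg/L.
After input A: C = (21·0.0478 + 0.22·11.1) / 21.22 = 0.1624 mg/L.
After input B: C = (21.22·0.1624 + 0.0923·1.8) / 21.31 = 0.1695 mg/L.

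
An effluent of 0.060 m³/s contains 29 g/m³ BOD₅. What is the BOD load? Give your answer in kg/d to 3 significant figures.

Mass flux = Q·C = 0.06 m³/s × 29 g/m³ = 1.74 g/s.
= 1.74 g/s × 86.4 = 150.3 kg/d.

150 kg/d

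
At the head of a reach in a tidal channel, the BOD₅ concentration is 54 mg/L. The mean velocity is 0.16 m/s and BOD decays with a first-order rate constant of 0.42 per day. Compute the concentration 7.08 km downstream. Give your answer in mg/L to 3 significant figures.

43.5 mg/L

Travel time t = 7.08 km / 0.16 m/s = 7080/0.16 = 4.425e+04 s = 0.5122 d.
First-order decay: C = 54·exp(−0.42·0.5122) = 54·0.8065 = 43.55 mg/L.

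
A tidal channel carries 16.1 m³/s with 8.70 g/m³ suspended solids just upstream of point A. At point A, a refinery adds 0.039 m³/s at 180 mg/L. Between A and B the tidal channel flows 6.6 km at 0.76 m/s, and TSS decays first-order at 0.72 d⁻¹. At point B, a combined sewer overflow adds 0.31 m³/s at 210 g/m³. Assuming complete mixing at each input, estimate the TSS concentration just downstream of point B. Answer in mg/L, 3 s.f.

12.3 mg/L

After input A: C = (16.1·8.7 + 0.039·180) / 16.14 = 9.114 mg/L.
Over the 6.6 km reach to input B (t = 8684 s = 0.1005 d), decay gives C = 9.114·exp(−0.72·0.1005) = 8.478 mg/L.
After input B: C = (16.14·8.478 + 0.31·210) / 16.45 = 12.28 mg/L.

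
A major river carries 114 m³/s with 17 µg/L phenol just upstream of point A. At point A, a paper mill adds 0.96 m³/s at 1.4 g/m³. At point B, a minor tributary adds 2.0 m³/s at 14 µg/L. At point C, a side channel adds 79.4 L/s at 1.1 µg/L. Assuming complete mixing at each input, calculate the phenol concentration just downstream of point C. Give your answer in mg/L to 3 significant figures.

0.0283 mg/L

17 µg/L = 0.017 mg/L.
After input A: C = (114·0.017 + 0.96·1.4) / 115 = 0.02855 mg/L.
14 µg/L = 0.014 mg/L.
After input B: C = (115·0.02855 + 2·0.014) / 117 = 0.0283 mg/L.
79.4 L/s = 0.0794 m³/s.
1.1 µg/L = 0.0011 mg/L.
After input C: C = (117·0.0283 + 0.0794·0.0011) / 117 = 0.02828 mg/L.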